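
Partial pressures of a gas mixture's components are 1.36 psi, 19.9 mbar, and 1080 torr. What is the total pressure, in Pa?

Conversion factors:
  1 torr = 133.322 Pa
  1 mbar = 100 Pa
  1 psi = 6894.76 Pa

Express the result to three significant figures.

1.55×10⁵ Pa

1.36 psi × 6894.76 = 9376.87 Pa
19.9 mbar × 100 = 1990 Pa
1080 torr × 133.322 = 143988 Pa
Combined: 9376.87 + 1990 + 143988 = 155355 Pa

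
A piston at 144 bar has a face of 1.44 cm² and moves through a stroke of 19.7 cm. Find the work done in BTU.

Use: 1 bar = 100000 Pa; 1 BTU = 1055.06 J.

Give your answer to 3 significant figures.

0.387 BTU

144 bar → 1.44×10⁷ Pa
1.44 cm² → 1.44×10⁻⁴ m²
F = P × A = 1.44×10⁷ × 1.44×10⁻⁴ = 2073.6 N
19.7 cm → 0.197 m
W = F × d = 2073.6 × 0.197 = 408.499 J
In BTU: 408.499 / 1055.06 = 0.387181 BTU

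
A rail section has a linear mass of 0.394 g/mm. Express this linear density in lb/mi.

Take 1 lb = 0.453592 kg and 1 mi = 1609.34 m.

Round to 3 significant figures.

0.394 g/mm × 0.001 kg/g ÷ 0.001 m/mm = 0.394 kg/m
0.394 kg/m ÷ 0.453592 kg/lb × 1609.34 m/mi = 1397.91 lb/mi

1400 lb/mi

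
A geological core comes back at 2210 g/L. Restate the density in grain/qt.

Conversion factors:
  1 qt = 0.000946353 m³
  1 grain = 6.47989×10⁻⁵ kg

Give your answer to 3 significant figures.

3.23×10⁴ grain/qt

2210 g/L × 0.001 kg/g ÷ 0.001 m³/L = 2210 kg/m³
2210 kg/m³ ÷ 6.47989×10⁻⁵ kg/grain × 0.000946353 m³/qt = 32275.9 grain/qt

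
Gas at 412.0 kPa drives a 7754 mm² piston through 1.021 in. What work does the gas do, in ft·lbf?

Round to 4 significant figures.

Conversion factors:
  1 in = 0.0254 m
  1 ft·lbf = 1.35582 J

412.0 kPa → 412000 Pa
7754 mm² → 0.007754 m²
F = P × A = 412000 × 0.007754 = 3194.65 N
1.021 in → 0.0259334 m
W = F × d = 3194.65 × 0.0259334 = 82.8481 J
In ft·lbf: 82.8481 / 1.35582 = 61.1055 ft·lbf

61.11 ft·lbf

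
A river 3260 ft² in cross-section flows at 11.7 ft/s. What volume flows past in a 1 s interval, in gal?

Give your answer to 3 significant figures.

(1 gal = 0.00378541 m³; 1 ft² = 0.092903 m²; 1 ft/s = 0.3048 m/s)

11.7 ft/s × 0.3048 = 3.56616 m/s
3260 ft² × 0.092903 = 302.864 m²
V = v × A × t = 3.56616 m/s × 302.864 m² × 1 s = 1080.06 m³
1080.06 m³ ÷ (0.00378541 m³/gal) = 285322 gal

2.85×10⁵ gal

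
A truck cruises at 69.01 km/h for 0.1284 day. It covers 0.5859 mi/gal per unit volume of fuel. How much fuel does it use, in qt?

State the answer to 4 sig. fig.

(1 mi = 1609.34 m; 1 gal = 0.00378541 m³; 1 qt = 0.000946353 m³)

69.01 km/h → 19.1694 m/s
0.1284 day → 11093.8 s
d = v × t = 19.1694 × 11093.8 = 212661 m
0.5859 mi/gal → 249091 m/m³
V = d / (distance per unit fuel) = 212661 / 249091 = 0.853748 m³
In qt: 0.853748 / 0.000946353 = 902.145 qt

902.1 qt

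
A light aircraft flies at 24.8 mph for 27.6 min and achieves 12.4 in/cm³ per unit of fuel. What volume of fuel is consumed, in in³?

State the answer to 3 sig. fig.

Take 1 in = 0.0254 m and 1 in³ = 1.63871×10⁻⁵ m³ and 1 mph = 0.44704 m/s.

24.8 mph → 11.0866 m/s
27.6 min → 1656 s
d = v × t = 11.0866 × 1656 = 18359.4 m
12.4 in/cm³ → 314960 m/m³
V = d / (distance per unit fuel) = 18359.4 / 314960 = 0.0582912 m³
In in³: 0.0582912 / 1.63871×10⁻⁵ = 3557.14 in³

3560 in³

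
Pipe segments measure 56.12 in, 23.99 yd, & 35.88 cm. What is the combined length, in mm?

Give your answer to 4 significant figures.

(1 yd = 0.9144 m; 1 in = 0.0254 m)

56.12 in × 0.0254 → 1.42545 m
23.99 yd × 0.9144 → 21.9365 m
35.88 cm × 0.01 → 0.3588 m
Total: 1.42545 + 21.9365 + 0.3588 = 23.7208 m
In mm: 23.7208 / 0.001 = 23720.8 mm

2.372×10⁴ mm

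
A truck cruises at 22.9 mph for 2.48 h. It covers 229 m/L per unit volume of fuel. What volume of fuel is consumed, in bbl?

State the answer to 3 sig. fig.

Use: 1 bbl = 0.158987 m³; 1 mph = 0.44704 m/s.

2.51 bbl

22.9 mph → 10.2372 m/s
2.48 h → 8928 s
d = v × t = 10.2372 × 8928 = 91397.7 m
229 m/L → 229000 m/m³
V = d / (distance per unit fuel) = 91397.7 / 229000 = 0.399117 m³
In bbl: 0.399117 / 0.158987 = 2.51038 bbl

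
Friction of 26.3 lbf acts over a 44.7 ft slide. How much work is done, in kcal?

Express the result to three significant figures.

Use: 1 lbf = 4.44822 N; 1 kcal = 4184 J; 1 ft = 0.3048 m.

0.381 kcal

26.3 lbf × 4.44822 → 116.988 N
44.7 ft × 0.3048 → 13.6246 m
W = F × d = 116.988 N × 13.6246 m = 1593.91 J
1593.91 J ÷ (4184 J/kcal) = 0.380954 kcal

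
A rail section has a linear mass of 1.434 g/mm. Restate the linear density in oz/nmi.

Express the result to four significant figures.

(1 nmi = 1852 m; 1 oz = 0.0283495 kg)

9.368×10⁴ oz/nmi

1.434 g/mm × 0.001 kg/g ÷ 0.001 m/mm = 1.434 kg/m
1.434 kg/m ÷ 0.0283495 kg/oz × 1852 m/nmi = 93679.5 oz/nmi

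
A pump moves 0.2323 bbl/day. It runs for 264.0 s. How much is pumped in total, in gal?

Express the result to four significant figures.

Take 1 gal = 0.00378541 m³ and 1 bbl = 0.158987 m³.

0.02981 gal

0.2323 bbl/day → 4.27462×10⁻⁷ m³/s
V = Q × t = 4.27462×10⁻⁷ × 264 = 1.1285×10⁻⁴ m³
In gal: 1.1285×10⁻⁴ / 0.00378541 = 0.0298118 gal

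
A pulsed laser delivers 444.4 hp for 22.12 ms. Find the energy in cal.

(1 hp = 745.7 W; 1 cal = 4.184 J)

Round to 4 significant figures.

444.4 hp × 745.7 = 331389 W
22.12 ms × 0.001 = 0.02212 s
E = P × t = 331389 W × 0.02212 s = 7330.32 J
7330.32 J ÷ (4.184 J/cal) = 1751.99 cal

1752 cal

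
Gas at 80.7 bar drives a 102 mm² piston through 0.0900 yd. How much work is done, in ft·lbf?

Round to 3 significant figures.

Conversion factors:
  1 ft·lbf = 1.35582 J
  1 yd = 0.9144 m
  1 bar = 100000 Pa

80.7 bar → 8.07×10⁶ Pa
102 mm² → 1.02×10⁻⁴ m²
F = P × A = 8.07×10⁶ × 1.02×10⁻⁴ = 823.14 N
0.0900 yd → 0.082296 m
W = F × d = 823.14 × 0.082296 = 67.7411 J
In ft·lbf: 67.7411 / 1.35582 = 49.9632 ft·lbf

50.0 ft·lbf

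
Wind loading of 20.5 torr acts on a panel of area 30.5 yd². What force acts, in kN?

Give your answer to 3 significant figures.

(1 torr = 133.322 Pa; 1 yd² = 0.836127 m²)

69.7 kN

20.5 torr × 133.322 → 2733.1 Pa
30.5 yd² × 0.836127 → 25.5019 m²
F = P × A = 2733.1 Pa × 25.5019 m² = 69699.2 N
69699.2 N ÷ (1000 N/kN) = 69.6992 kN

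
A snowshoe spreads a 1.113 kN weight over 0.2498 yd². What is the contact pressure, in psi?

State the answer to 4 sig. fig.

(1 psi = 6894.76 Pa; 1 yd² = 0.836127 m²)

0.7729 psi

1.113 kN × 1000 → 1113 N
0.2498 yd² × 0.836127 → 0.208865 m²
P = F / A = 1113 N / 0.208865 m² = 5328.8 Pa
5328.8 Pa ÷ (6894.76 Pa/psi) = 0.772877 psi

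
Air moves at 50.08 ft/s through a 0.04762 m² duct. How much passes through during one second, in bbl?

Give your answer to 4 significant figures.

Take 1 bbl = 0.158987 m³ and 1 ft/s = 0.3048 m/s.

4.572 bbl

50.08 ft/s × 0.3048 = 15.2644 m/s
V = v × A × t = 15.2644 m/s × 0.04762 m² × 1 s = 0.726891 m³
0.726891 m³ ÷ (0.158987 m³/bbl) = 4.57202 bbl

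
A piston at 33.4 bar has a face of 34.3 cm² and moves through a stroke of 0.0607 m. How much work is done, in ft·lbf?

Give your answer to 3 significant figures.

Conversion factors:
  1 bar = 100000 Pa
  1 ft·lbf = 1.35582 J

33.4 bar → 3.34×10⁶ Pa
34.3 cm² → 0.00343 m²
F = P × A = 3.34×10⁶ × 0.00343 = 11456.2 N
W = F × d = 11456.2 × 0.0607 = 695.391 J
In ft·lbf: 695.391 / 1.35582 = 512.893 ft·lbf

513 ft·lbf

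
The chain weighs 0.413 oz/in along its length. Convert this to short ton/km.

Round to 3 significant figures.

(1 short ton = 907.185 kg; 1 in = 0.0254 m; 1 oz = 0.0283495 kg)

0.413 oz/in × 0.0283495 kg/oz ÷ 0.0254 m/in = 0.460958 kg/m
0.460958 kg/m ÷ 907.185 kg/short ton × 1000 m/km = 0.508119 short ton/km

0.508 short ton/km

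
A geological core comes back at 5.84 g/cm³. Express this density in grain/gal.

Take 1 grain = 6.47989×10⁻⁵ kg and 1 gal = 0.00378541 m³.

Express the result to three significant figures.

3.41×10⁵ grain/gal

5.84 g/cm³ × 0.001 kg/g ÷ 10⁻⁶ m³/cm³ = 5840 kg/m³
5840 kg/m³ ÷ 6.47989×10⁻⁵ kg/grain × 0.00378541 m³/gal = 341160 grain/gal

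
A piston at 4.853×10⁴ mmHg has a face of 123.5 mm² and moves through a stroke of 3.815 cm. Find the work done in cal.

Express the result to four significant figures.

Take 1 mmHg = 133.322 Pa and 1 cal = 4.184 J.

7.286 cal

4.853×10⁴ mmHg → 6.47012×10⁶ Pa
123.5 mm² → 1.235×10⁻⁴ m²
F = P × A = 6.47012×10⁶ × 1.235×10⁻⁴ = 799.06 N
3.815 cm → 0.03815 m
W = F × d = 799.06 × 0.03815 = 30.4841 J
In cal: 30.4841 / 4.184 = 7.28587 cal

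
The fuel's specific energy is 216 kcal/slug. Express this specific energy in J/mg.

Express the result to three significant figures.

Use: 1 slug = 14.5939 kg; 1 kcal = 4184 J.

216 kcal/slug × 4184 J/kcal ÷ 14.5939 kg/slug = 61926.1 J/kg
61926.1 J/kg × 10⁻⁶ kg/mg = 0.0619261 J/mg

0.0619 J/mg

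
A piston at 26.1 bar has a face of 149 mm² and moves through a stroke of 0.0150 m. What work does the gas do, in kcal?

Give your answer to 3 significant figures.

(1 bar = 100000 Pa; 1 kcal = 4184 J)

0.00139 kcal

26.1 bar → 2.61×10⁶ Pa
149 mm² → 1.49×10⁻⁴ m²
F = P × A = 2.61×10⁶ × 1.49×10⁻⁴ = 388.89 N
W = F × d = 388.89 × 0.015 = 5.83335 J
In kcal: 5.83335 / 4184 = 0.0013942 kcal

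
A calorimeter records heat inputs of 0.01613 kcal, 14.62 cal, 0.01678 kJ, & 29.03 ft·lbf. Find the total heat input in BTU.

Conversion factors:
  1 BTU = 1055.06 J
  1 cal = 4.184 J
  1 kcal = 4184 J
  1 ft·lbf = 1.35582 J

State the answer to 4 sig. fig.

0.01613 kcal × 4184 = 67.4879 J
14.62 cal × 4.184 = 61.1701 J
0.01678 kJ × 1000 = 16.78 J
29.03 ft·lbf × 1.35582 = 39.3595 J
Total: 67.4879 + 61.1701 + 16.78 + 39.3595 = 184.797 J
In BTU: 184.797 / 1055.06 = 0.175153 BTU

0.1752 BTU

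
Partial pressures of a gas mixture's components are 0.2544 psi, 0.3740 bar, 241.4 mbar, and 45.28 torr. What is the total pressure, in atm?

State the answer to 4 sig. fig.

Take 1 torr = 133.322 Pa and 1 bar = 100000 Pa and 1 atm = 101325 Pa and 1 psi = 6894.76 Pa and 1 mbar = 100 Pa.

0.6842 atm

0.2544 psi × 6894.76 → 1754.03 Pa
0.3740 bar × 100000 → 37400 Pa
241.4 mbar × 100 → 24140 Pa
45.28 torr × 133.322 → 6036.82 Pa
Total: 1754.03 + 37400 + 24140 + 6036.82 = 69330.8 Pa
In atm: 69330.8 / 101325 = 0.684242 atm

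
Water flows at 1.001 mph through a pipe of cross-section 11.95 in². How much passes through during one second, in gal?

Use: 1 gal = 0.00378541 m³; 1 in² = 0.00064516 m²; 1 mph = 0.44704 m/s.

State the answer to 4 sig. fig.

0.9114 gal

1.001 mph × 0.44704 → 0.447487 m/s
11.95 in² × 0.00064516 → 0.00770966 m²
V = v × A × t = 0.447487 m/s × 0.00770966 m² × 1 s = 0.00344997 m³
0.00344997 m³ ÷ (0.00378541 m³/gal) = 0.911386 gal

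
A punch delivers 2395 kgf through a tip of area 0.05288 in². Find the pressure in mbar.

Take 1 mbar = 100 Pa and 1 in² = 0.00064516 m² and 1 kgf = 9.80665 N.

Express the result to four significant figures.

2395 kgf × 9.80665 → 23486.9 N
0.05288 in² × 0.00064516 → 3.41161×10⁻⁵ m²
P = F / A = 23486.9 N / 3.41161×10⁻⁵ m² = 6.8844×10⁸ Pa
6.8844×10⁸ Pa ÷ (100 Pa/mbar) = 6.8844×10⁶ mbar

6.884×10⁶ mbar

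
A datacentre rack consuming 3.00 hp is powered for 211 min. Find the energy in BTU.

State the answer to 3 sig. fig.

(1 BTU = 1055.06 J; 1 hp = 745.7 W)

3.00 hp × 745.7 = 2237.1 W
211 min × 60 = 12660 s
E = P × t = 2237.1 W × 12660 s = 2.83217×10⁷ J
2.83217×10⁷ J ÷ (1055.06 J/BTU) = 26843.7 BTU

2.68×10⁴ BTU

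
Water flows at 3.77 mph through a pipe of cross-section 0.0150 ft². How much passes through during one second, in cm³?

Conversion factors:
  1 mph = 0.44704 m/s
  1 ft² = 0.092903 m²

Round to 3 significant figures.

3.77 mph × 0.44704 = 1.68534 m/s
0.0150 ft² × 0.092903 = 0.00139354 m²
V = v × A × t = 1.68534 m/s × 0.00139354 m² × 1 s = 0.00234859 m³
0.00234859 m³ ÷ (10⁻⁶ m³/cm³) = 2348.59 cm³

2350 cm³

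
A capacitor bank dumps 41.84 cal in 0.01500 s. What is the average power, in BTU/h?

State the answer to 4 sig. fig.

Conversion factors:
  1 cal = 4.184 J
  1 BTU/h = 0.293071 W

3.982×10⁴ BTU/h

41.84 cal × 4.184 = 175.059 J
P = E / t = 175.059 J / 0.015 s = 11670.6 W
11670.6 W ÷ (0.293071 W/BTU/h) = 39821.7 BTU/h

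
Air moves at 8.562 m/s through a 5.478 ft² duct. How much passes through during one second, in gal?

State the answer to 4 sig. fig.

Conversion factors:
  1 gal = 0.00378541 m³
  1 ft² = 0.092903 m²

5.478 ft² × 0.092903 → 0.508923 m²
V = v × A × t = 8.562 m/s × 0.508923 m² × 1 s = 4.3574 m³
4.3574 m³ ÷ (0.00378541 m³/gal) = 1151.1 gal

1151 gal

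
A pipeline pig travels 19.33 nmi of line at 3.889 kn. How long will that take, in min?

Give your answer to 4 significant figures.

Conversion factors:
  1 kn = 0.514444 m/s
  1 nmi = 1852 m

19.33 nmi × 1852 → 35799.2 m
3.889 kn × 0.514444 → 2.00067 m/s
t = d / v = 35799.2 m / 2.00067 m/s = 17893.6 s
17893.6 s ÷ (60 s/min) = 298.227 min

298.2 min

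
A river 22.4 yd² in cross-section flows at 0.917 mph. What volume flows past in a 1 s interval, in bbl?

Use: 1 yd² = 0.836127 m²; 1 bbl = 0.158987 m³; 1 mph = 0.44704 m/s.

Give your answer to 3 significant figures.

0.917 mph × 0.44704 = 0.409936 m/s
22.4 yd² × 0.836127 = 18.7292 m²
V = v × A × t = 0.409936 m/s × 18.7292 m² × 1 s = 7.67777 m³
7.67777 m³ ÷ (0.158987 m³/bbl) = 48.2918 bbl

48.3 bbl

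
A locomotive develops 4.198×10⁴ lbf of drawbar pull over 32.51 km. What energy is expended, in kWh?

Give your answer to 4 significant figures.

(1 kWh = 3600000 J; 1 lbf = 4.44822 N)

1686 kWh

4.198×10⁴ lbf × 4.44822 = 186736 N
32.51 km × 1000 = 32510 m
W = F × d = 186736 N × 32510 m = 6.07079×10⁹ J
6.07079×10⁹ J ÷ (3600000 J/kWh) = 1686.33 kWh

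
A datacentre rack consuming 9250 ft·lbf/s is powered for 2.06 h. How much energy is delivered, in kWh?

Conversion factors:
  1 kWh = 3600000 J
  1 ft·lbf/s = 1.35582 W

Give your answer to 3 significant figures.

25.8 kWh

9250 ft·lbf/s × 1.35582 = 12541.3 W
2.06 h × 3600 = 7416 s
E = P × t = 12541.3 W × 7416 s = 9.30063×10⁷ J
9.30063×10⁷ J ÷ (3600000 J/kWh) = 25.8351 kWh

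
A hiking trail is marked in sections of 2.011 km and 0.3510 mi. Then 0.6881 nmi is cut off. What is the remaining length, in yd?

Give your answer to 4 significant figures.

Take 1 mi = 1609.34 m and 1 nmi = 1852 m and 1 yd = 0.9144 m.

2.011 km × 1000 = 2011 m
0.3510 mi × 1609.34 = 564.878 m
0.6881 nmi × 1852 = 1274.36 m
Sum: 2011 + 564.878 − 1274.36 = 1301.52 m
In yd: 1301.52 / 0.9144 = 1423.36 yd

1423 yd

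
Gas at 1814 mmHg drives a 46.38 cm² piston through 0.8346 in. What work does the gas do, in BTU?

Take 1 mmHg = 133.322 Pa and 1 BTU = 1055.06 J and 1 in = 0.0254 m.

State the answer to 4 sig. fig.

0.02254 BTU

1814 mmHg → 241846 Pa
46.38 cm² → 0.004638 m²
F = P × A = 241846 × 0.004638 = 1121.68 N
0.8346 in → 0.0211988 m
W = F × d = 1121.68 × 0.0211988 = 23.7783 J
In BTU: 23.7783 / 1055.06 = 0.0225374 BTU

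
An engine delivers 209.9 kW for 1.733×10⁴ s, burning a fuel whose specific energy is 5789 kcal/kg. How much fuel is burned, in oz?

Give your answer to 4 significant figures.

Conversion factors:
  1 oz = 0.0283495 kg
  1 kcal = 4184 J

5297 oz

209.9 kW → 209900 W
E = P × t = 209900 × 17330 = 3.63757×10⁹ J
5789 kcal/kg → 2.42212×10⁷ J/kg
m = E / e_s = 3.63757×10⁹ / 2.42212×10⁷ = 150.181 kg
In oz: 150.181 / 0.0283495 = 5297.48 oz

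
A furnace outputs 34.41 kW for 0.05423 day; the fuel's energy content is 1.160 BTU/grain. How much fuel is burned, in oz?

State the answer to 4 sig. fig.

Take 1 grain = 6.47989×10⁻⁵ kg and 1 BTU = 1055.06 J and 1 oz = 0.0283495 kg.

301.1 oz

34.41 kW → 34410 W
0.05423 day → 4685.47 s
E = P × t = 34410 × 4685.47 = 1.61227×10⁸ J
1.160 BTU/grain → 1.88872×10⁷ J/kg
m = E / e_s = 1.61227×10⁸ / 1.88872×10⁷ = 8.53631 kg
In oz: 8.53631 / 0.0283495 = 301.11 oz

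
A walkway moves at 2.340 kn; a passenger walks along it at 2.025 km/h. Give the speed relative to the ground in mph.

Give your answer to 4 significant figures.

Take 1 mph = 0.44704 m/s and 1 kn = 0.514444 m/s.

3.951 mph

2.340 kn × 0.514444 = 1.2038 m/s
2.025 km/h × (1/3.6) = 0.5625 m/s
Total: 1.2038 + 0.5625 = 1.7663 m/s
In mph: 1.7663 / 0.44704 = 3.9511 mph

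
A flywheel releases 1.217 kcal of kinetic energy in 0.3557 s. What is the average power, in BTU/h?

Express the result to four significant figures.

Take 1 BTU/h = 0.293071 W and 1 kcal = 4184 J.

4.885×10⁴ BTU/h

1.217 kcal × 4184 = 5091.93 J
P = E / t = 5091.93 J / 0.3557 s = 14315.2 W
14315.2 W ÷ (0.293071 W/BTU/h) = 48845.5 BTU/h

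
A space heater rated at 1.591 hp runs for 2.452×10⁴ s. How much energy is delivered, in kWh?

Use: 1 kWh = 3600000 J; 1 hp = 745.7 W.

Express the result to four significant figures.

1.591 hp × 745.7 → 1186.41 W
E = P × t = 1186.41 W × 24520 s = 2.90908×10⁷ J
2.90908×10⁷ J ÷ (3600000 J/kWh) = 8.08078 kWh

8.081 kWh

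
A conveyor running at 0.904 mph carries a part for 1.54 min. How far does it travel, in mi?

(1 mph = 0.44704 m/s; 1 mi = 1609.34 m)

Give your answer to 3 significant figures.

0.904 mph × 0.44704 = 0.404124 m/s
1.54 min × 60 = 92.4 s
d = v × t = 0.404124 m/s × 92.4 s = 37.3411 m
37.3411 m ÷ (1609.34 m/mi) = 0.0232027 mi

0.0232 mi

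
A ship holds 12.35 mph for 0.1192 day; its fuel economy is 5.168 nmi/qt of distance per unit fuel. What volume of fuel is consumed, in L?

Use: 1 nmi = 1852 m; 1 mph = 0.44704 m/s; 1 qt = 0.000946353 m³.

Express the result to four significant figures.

12.35 mph → 5.52094 m/s
0.1192 day → 10298.9 s
d = v × t = 5.52094 × 10298.9 = 56859.6 m
5.168 nmi/qt → 1.01137×10⁷ m/m³
V = d / (distance per unit fuel) = 56859.6 / 1.01137×10⁷ = 0.00562204 m³
In L: 0.00562204 / 0.001 = 5.62204 L

5.622 L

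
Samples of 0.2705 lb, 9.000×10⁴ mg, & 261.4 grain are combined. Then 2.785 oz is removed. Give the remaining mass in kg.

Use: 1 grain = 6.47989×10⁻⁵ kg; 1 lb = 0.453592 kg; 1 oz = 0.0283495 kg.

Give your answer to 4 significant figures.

0.1507 kg

0.2705 lb × 0.453592 → 0.122697 kg
9.000×10⁴ mg × 10⁻⁶ → 0.09 kg
261.4 grain × 6.47989×10⁻⁵ → 0.0169384 kg
2.785 oz × 0.0283495 → 0.0789534 kg
Net: 0.122697 + 0.09 + 0.0169384 − 0.0789534 = 0.150682 kg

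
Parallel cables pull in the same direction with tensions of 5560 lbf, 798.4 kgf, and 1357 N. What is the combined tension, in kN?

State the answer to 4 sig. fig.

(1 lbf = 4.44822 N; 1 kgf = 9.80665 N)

5560 lbf × 4.44822 = 24732.1 N
798.4 kgf × 9.80665 = 7829.63 N
1357 N (already N)
Combined: 24732.1 + 7829.63 + 1357 = 33918.7 N
In kN: 33918.7 / 1000 = 33.9187 kN

33.92 kN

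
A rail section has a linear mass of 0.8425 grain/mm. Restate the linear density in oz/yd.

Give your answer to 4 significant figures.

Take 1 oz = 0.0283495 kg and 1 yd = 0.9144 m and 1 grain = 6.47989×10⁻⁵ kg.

0.8425 grain/mm × 6.47989×10⁻⁵ kg/grain ÷ 0.001 m/mm = 0.0545931 kg/m
0.0545931 kg/m ÷ 0.0283495 kg/oz × 0.9144 m/yd = 1.76088 oz/yd

1.761 oz/yd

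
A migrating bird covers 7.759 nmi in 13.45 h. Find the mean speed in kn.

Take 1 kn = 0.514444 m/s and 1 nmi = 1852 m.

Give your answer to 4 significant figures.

7.759 nmi × 1852 = 14369.7 m
13.45 h × 3600 = 48420 s
v = d / t = 14369.7 m / 48420 s = 0.296772 m/s
0.296772 m/s ÷ (0.514444 m/s/kn) = 0.576879 kn

0.5769 kn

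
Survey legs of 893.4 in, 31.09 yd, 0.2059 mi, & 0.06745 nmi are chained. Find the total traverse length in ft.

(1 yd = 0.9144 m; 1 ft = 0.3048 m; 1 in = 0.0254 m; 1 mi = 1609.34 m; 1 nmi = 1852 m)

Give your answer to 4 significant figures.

893.4 in × 0.0254 = 22.6924 m
31.09 yd × 0.9144 = 28.4287 m
0.2059 mi × 1609.34 = 331.363 m
0.06745 nmi × 1852 = 124.917 m
Combined: 22.6924 + 28.4287 + 331.363 + 124.917 = 507.401 m
In ft: 507.401 / 0.3048 = 1664.7 ft

1665 ft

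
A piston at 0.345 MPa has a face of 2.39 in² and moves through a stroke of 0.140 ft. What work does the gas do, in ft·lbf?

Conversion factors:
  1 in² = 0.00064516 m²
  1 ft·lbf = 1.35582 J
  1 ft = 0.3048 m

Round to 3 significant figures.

16.7 ft·lbf

0.345 MPa → 345000 Pa
2.39 in² → 0.00154193 m²
F = P × A = 345000 × 0.00154193 = 531.966 N
0.140 ft → 0.042672 m
W = F × d = 531.966 × 0.042672 = 22.7001 J
In ft·lbf: 22.7001 / 1.35582 = 16.7427 ft·lbf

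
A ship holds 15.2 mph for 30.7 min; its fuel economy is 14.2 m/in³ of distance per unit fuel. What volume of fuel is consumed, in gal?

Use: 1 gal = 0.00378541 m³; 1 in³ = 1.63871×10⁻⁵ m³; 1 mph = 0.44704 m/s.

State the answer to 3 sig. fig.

3.82 gal

15.2 mph → 6.79501 m/s
30.7 min → 1842 s
d = v × t = 6.79501 × 1842 = 12516.4 m
14.2 m/in³ → 866535 m/m³
V = d / (distance per unit fuel) = 12516.4 / 866535 = 0.0144442 m³
In gal: 0.0144442 / 0.00378541 = 3.81576 gal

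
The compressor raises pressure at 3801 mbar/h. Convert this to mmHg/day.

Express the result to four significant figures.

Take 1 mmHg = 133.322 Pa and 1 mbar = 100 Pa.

6.842×10⁴ mmHg/day

3801 mbar/h × 100 Pa/mbar ÷ 3600 s/h = 105.583 Pa/s
105.583 Pa/s ÷ 133.322 Pa/mmHg × 86400 s/day = 68423.6 mmHg/day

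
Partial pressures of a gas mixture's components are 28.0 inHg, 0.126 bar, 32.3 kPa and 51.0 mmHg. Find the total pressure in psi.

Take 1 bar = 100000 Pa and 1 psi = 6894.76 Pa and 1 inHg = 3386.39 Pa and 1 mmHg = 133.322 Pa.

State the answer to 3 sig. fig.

21.3 psi

28.0 inHg × 3386.39 → 94818.9 Pa
0.126 bar × 100000 → 12600 Pa
32.3 kPa × 1000 → 32300 Pa
51.0 mmHg × 133.322 → 6799.42 Pa
Sum: 94818.9 + 12600 + 32300 + 6799.42 = 146518 Pa
In psi: 146518 / 6894.76 = 21.2506 psi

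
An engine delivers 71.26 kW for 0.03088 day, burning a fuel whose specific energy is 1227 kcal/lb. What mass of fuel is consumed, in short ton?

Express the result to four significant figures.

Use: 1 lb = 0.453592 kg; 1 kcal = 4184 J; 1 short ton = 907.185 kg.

0.01852 short ton

71.26 kW → 71260 W
0.03088 day → 2668.03 s
E = P × t = 71260 × 2668.03 = 1.90124×10⁸ J
1227 kcal/lb → 1.1318×10⁷ J/kg
m = E / e_s = 1.90124×10⁸ / 1.1318×10⁷ = 16.7984 kg
In short ton: 16.7984 / 907.185 = 0.0185171 short ton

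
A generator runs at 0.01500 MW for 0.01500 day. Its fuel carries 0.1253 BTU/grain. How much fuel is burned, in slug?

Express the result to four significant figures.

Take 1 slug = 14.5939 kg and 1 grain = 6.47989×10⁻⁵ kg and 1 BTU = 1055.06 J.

0.01500 MW → 15000 W
0.01500 day → 1296 s
E = P × t = 15000 × 1296 = 1.944×10⁷ J
0.1253 BTU/grain → 2.04014×10⁶ J/kg
m = E / e_s = 1.944×10⁷ / 2.04014×10⁶ = 9.52876 kg
In slug: 9.52876 / 14.5939 = 0.652928 slug

0.6529 slug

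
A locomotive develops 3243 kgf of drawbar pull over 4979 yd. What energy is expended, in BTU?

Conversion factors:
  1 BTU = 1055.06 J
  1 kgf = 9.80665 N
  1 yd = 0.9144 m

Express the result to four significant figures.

1.372×10⁵ BTU

3243 kgf × 9.80665 → 31803 N
4979 yd × 0.9144 → 4552.8 m
W = F × d = 31803 N × 4552.8 m = 1.44793×10⁸ J
1.44793×10⁸ J ÷ (1055.06 J/BTU) = 137237 BTU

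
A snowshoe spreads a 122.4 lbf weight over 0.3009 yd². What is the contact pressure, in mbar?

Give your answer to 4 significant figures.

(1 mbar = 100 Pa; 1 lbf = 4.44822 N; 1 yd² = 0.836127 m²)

21.64 mbar

122.4 lbf × 4.44822 → 544.462 N
0.3009 yd² × 0.836127 → 0.251591 m²
P = F / A = 544.462 N / 0.251591 m² = 2164.08 Pa
2164.08 Pa ÷ (100 Pa/mbar) = 21.6408 mbar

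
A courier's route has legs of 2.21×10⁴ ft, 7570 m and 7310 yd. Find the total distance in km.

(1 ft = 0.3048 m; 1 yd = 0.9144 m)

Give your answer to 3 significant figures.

21.0 km

2.21×10⁴ ft × 0.3048 → 6736.08 m
7570 m (already m)
7310 yd × 0.9144 → 6684.26 m
Combined: 6736.08 + 7570 + 6684.26 = 20990.3 m
In km: 20990.3 / 1000 = 20.9903 km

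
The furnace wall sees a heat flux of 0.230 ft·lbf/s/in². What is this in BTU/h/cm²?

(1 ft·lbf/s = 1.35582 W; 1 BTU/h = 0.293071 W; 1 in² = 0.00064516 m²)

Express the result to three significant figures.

0.230 ft·lbf/s/in² × 1.35582 W/ft·lbf/s ÷ 0.00064516 m²/in² = 483.351 W/m²
483.351 W/m² ÷ 0.293071 W/BTU/h × 0.0001 m²/cm² = 0.164926 BTU/h/cm²

0.165 BTU/h/cm²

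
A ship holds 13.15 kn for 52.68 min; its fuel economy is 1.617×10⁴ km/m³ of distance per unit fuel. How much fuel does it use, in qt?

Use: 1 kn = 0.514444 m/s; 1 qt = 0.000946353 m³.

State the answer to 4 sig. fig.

13.15 kn → 6.76494 m/s
52.68 min → 3160.8 s
d = v × t = 6.76494 × 3160.8 = 21382.6 m
1.617×10⁴ km/m³ → 1.617×10⁷ m/m³
V = d / (distance per unit fuel) = 21382.6 / 1.617×10⁷ = 0.00132236 m³
In qt: 0.00132236 / 0.000946353 = 1.39732 qt

1.397 qt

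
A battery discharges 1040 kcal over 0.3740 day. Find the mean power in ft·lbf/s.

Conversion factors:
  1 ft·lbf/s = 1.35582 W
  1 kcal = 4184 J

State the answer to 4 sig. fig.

99.32 ft·lbf/s

1040 kcal × 4184 = 4.35136×10⁶ J
0.3740 day × 86400 = 32313.6 s
P = E / t = 4.35136×10⁶ J / 32313.6 s = 134.66 W
134.66 W ÷ (1.35582 W/ft·lbf/s) = 99.32 ft·lbf/s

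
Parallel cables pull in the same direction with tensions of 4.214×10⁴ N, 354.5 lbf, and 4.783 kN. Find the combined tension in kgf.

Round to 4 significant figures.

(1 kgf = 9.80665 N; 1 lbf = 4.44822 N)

4.214×10⁴ N (already N)
354.5 lbf × 4.44822 = 1576.89 N
4.783 kN × 1000 = 4783 N
Sum: 42140 + 1576.89 + 4783 = 48499.9 N
In kgf: 48499.9 / 9.80665 = 4945.61 kgf

4946 kgf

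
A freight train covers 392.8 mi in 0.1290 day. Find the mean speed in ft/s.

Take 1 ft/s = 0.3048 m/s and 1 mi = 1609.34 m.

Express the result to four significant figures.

186.1 ft/s

392.8 mi × 1609.34 → 632149 m
0.1290 day × 86400 → 11145.6 s
v = d / t = 632149 m / 11145.6 s = 56.7174 m/s
56.7174 m/s ÷ (0.3048 m/s/ft/s) = 186.081 ft/s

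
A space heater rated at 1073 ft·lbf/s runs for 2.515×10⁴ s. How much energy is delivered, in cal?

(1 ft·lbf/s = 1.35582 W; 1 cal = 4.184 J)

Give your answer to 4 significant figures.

8.745×10⁶ cal

1073 ft·lbf/s × 1.35582 → 1454.79 W
E = P × t = 1454.79 W × 25150 s = 3.6588×10⁷ J
3.6588×10⁷ J ÷ (4.184 J/cal) = 8.74474×10⁶ cal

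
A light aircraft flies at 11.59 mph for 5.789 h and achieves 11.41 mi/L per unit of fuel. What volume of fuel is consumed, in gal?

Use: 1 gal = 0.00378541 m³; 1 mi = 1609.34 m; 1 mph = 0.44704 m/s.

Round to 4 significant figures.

1.553 gal

11.59 mph → 5.18119 m/s
5.789 h → 20840.4 s
d = v × t = 5.18119 × 20840.4 = 107978 m
11.41 mi/L → 1.83626×10⁷ m/m³
V = d / (distance per unit fuel) = 107978 / 1.83626×10⁷ = 0.00588032 m³
In gal: 0.00588032 / 0.00378541 = 1.55342 gal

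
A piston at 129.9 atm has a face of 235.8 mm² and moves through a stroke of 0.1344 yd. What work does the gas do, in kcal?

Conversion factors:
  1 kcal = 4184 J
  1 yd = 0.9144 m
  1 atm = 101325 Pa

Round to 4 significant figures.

0.09116 kcal

129.9 atm → 1.31621×10⁷ Pa
235.8 mm² → 2.358×10⁻⁴ m²
F = P × A = 1.31621×10⁷ × 2.358×10⁻⁴ = 3103.62 N
0.1344 yd → 0.122895 m
W = F × d = 3103.62 × 0.122895 = 381.419 J
In kcal: 381.419 / 4184 = 0.0911613 kcal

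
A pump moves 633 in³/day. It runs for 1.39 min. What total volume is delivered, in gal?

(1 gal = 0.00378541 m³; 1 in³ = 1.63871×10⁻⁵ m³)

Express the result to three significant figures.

633 in³/day → 1.20058×10⁻⁷ m³/s
1.39 min → 83.4 s
V = Q × t = 1.20058×10⁻⁷ × 83.4 = 1.00128×10⁻⁵ m³
In gal: 1.00128×10⁻⁵ / 0.00378541 = 0.0026451 gal

0.00265 gal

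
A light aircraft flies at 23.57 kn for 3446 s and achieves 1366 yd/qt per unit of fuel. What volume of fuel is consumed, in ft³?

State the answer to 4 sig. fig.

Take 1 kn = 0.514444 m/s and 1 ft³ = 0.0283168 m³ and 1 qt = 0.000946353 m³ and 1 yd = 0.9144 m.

1.118 ft³

23.57 kn → 12.1254 m/s
d = v × t = 12.1254 × 3446 = 41784.1 m
1366 yd/qt → 1.31988×10⁶ m/m³
V = d / (distance per unit fuel) = 41784.1 / 1.31988×10⁶ = 0.0316575 m³
In ft³: 0.0316575 / 0.0283168 = 1.11798 ft³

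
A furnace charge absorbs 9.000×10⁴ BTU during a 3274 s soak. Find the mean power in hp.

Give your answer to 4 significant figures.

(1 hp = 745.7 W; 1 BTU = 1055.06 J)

38.89 hp

9.000×10⁴ BTU × 1055.06 = 9.49554×10⁷ J
P = E / t = 9.49554×10⁷ J / 3274 s = 29002.9 W
29002.9 W ÷ (745.7 W/hp) = 38.8935 hp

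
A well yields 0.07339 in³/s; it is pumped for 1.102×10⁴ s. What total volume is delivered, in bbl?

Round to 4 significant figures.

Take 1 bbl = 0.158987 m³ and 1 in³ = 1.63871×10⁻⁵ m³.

0.07339 in³/s → 1.20265×10⁻⁶ m³/s
V = Q × t = 1.20265×10⁻⁶ × 11020 = 0.0132532 m³
In bbl: 0.0132532 / 0.158987 = 0.0833603 bbl

0.08336 bbl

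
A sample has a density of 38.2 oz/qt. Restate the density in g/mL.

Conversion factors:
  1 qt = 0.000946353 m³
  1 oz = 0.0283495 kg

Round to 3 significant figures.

1.14 g/mL

38.2 oz/qt × 0.0283495 kg/oz ÷ 0.000946353 m³/qt = 1144.34 kg/m³
1144.34 kg/m³ ÷ 0.001 kg/g × 10⁻⁶ m³/mL = 1.14434 g/mL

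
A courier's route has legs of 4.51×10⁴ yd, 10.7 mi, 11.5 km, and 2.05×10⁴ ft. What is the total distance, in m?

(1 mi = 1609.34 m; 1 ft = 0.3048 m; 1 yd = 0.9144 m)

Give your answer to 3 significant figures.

4.51×10⁴ yd × 0.9144 → 41239.4 m
10.7 mi × 1609.34 → 17219.9 m
11.5 km × 1000 → 11500 m
2.05×10⁴ ft × 0.3048 → 6248.4 m
Combined: 41239.4 + 17219.9 + 11500 + 6248.4 = 76207.7 m

7.62×10⁴ m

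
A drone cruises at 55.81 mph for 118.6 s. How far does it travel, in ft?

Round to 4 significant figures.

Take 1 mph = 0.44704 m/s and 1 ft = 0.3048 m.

55.81 mph × 0.44704 = 24.9493 m/s
d = v × t = 24.9493 m/s × 118.6 s = 2958.99 m
2958.99 m ÷ (0.3048 m/ft) = 9707.97 ft

9708 ft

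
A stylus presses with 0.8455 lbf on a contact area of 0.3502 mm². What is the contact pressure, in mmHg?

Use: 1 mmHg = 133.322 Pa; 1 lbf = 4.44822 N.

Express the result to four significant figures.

0.8455 lbf × 4.44822 → 3.76097 N
0.3502 mm² × 10⁻⁶ → 3.502×10⁻⁷ m²
P = F / A = 3.76097 N / 3.502×10⁻⁷ m² = 1.07395×10⁷ Pa
1.07395×10⁷ Pa ÷ (133.322 Pa/mmHg) = 80553.1 mmHg

8.055×10⁴ mmHg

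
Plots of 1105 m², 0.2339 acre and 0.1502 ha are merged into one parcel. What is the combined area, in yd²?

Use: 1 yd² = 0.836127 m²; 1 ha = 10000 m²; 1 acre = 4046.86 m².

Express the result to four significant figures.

1105 m² (already m²)
0.2339 acre × 4046.86 = 946.561 m²
0.1502 ha × 10000 = 1502 m²
Combined: 1105 + 946.561 + 1502 = 3553.56 m²
In yd²: 3553.56 / 0.836127 = 4250.02 yd²

4250 yd²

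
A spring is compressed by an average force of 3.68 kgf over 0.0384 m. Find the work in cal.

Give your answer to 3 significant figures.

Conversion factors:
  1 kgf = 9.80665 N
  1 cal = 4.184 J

0.331 cal

3.68 kgf × 9.80665 = 36.0885 N
W = F × d = 36.0885 N × 0.0384 m = 1.3858 J
1.3858 J ÷ (4.184 J/cal) = 0.331214 cal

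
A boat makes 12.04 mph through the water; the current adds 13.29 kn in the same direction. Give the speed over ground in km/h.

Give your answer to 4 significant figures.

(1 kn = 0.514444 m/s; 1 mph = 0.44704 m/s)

43.99 km/h

12.04 mph × 0.44704 → 5.38236 m/s
13.29 kn × 0.514444 → 6.83696 m/s
Sum: 5.38236 + 6.83696 = 12.2193 m/s
In km/h: 12.2193 / (1/3.6) = 43.9895 km/h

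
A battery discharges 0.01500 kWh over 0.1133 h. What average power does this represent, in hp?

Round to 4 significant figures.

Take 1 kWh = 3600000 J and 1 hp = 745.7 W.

0.1775 hp

0.01500 kWh × 3600000 = 54000 J
0.1133 h × 3600 = 407.88 s
P = E / t = 54000 J / 407.88 s = 132.392 W
132.392 W ÷ (745.7 W/hp) = 0.177541 hp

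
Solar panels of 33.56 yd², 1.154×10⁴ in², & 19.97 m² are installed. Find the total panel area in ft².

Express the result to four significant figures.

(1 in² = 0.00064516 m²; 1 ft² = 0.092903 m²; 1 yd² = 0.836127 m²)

33.56 yd² × 0.836127 = 28.0604 m²
1.154×10⁴ in² × 0.00064516 = 7.44515 m²
19.97 m² (already m²)
Total: 28.0604 + 7.44515 + 19.97 = 55.4756 m²
In ft²: 55.4756 / 0.092903 = 597.135 ft²

597.1 ft²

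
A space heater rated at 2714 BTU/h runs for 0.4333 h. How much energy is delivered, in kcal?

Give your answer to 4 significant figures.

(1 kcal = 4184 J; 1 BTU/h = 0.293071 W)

296.5 kcal

2714 BTU/h × 0.293071 → 795.395 W
0.4333 h × 3600 → 1559.88 s
E = P × t = 795.395 W × 1559.88 s = 1.24072×10⁶ J
1.24072×10⁶ J ÷ (4184 J/kcal) = 296.539 kcal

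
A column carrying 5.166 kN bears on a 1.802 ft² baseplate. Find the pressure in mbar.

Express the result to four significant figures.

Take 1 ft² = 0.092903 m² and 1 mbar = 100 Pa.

5.166 kN × 1000 = 5166 N
1.802 ft² × 0.092903 = 0.167411 m²
P = F / A = 5166 N / 0.167411 m² = 30858.2 Pa
30858.2 Pa ÷ (100 Pa/mbar) = 308.582 mbar

308.6 mbar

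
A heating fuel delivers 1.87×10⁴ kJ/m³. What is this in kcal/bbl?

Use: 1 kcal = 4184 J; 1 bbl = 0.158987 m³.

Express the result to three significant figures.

1.87×10⁴ kJ/m³ × 1000 J/kJ = 1.87×10⁷ J/m³
1.87×10⁷ J/m³ ÷ 4184 J/kcal × 0.158987 m³/bbl = 710.578 kcal/bbl

711 kcal/bbl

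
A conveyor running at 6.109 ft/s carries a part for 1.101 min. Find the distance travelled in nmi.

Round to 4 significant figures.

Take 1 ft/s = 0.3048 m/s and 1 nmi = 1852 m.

6.109 ft/s × 0.3048 → 1.86202 m/s
1.101 min × 60 → 66.06 s
d = v × t = 1.86202 m/s × 66.06 s = 123.005 m
123.005 m ÷ (1852 m/nmi) = 0.0664174 nmi

0.06642 nmi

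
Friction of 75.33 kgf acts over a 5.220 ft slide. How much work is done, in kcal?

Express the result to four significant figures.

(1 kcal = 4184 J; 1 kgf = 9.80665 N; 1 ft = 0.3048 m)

0.2809 kcal

75.33 kgf × 9.80665 → 738.735 N
5.220 ft × 0.3048 → 1.59106 m
W = F × d = 738.735 N × 1.59106 m = 1175.37 J
1175.37 J ÷ (4184 J/kcal) = 0.28092 kcal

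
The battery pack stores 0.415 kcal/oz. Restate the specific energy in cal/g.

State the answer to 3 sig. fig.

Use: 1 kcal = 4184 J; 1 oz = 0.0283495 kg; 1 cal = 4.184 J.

14.6 cal/g

0.415 kcal/oz × 4184 J/kcal ÷ 0.0283495 kg/oz = 61248.3 J/kg
61248.3 J/kg ÷ 4.184 J/cal × 0.001 kg/g = 14.6387 cal/g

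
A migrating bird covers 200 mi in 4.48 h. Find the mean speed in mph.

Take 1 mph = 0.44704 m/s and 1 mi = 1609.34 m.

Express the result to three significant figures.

44.6 mph

200 mi × 1609.34 = 321868 m
4.48 h × 3600 = 16128 s
v = d / t = 321868 m / 16128 s = 19.9571 m/s
19.9571 m/s ÷ (0.44704 m/s/mph) = 44.6428 mph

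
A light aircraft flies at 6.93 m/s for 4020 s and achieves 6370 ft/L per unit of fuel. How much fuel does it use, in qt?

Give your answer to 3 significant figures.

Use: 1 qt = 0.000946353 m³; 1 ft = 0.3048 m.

15.2 qt

d = v × t = 6.93 × 4020 = 27858.6 m
6370 ft/L → 1.94158×10⁶ m/m³
V = d / (distance per unit fuel) = 27858.6 / 1.94158×10⁶ = 0.0143484 m³
In qt: 0.0143484 / 0.000946353 = 15.1618 qt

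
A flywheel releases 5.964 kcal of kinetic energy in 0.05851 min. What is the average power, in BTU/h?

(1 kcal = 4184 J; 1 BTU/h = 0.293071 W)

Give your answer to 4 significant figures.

2.425×10⁴ BTU/h

5.964 kcal × 4184 → 24953.4 J
0.05851 min × 60 → 3.5106 s
P = E / t = 24953.4 J / 3.5106 s = 7108.02 W
7108.02 W ÷ (0.293071 W/BTU/h) = 24253.6 BTU/h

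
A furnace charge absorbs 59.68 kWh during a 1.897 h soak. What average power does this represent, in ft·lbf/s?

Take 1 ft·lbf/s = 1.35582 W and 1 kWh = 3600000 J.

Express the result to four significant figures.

59.68 kWh × 3600000 = 2.14848×10⁸ J
1.897 h × 3600 = 6829.2 s
P = E / t = 2.14848×10⁸ J / 6829.2 s = 31460.2 W
31460.2 W ÷ (1.35582 W/ft·lbf/s) = 23203.8 ft·lbf/s

2.320×10⁴ ft·lbf/s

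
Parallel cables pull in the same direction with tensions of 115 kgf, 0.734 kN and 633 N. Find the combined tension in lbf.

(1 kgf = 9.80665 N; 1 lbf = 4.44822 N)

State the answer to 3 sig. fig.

561 lbf

115 kgf × 9.80665 = 1127.76 N
0.734 kN × 1000 = 734 N
633 N (already N)
Combined: 1127.76 + 734 + 633 = 2494.76 N
In lbf: 2494.76 / 4.44822 = 560.845 lbf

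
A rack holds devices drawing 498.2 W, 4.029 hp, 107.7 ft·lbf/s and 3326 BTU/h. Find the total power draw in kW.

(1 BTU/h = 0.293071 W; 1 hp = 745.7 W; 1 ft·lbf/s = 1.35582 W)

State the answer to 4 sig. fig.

4.623 kW

498.2 W (already W)
4.029 hp × 745.7 → 3004.43 W
107.7 ft·lbf/s × 1.35582 → 146.022 W
3326 BTU/h × 0.293071 → 974.754 W
Total: 498.2 + 3004.43 + 146.022 + 974.754 = 4623.41 W
In kW: 4623.41 / 1000 = 4.62341 kW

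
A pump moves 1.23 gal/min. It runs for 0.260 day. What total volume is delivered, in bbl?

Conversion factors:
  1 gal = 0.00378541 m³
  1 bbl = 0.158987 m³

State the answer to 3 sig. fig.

1.23 gal/min → 7.76009×10⁻⁵ m³/s
0.260 day → 22464 s
V = Q × t = 7.76009×10⁻⁵ × 22464 = 1.74323 m³
In bbl: 1.74323 / 0.158987 = 10.9646 bbl

11.0 bbl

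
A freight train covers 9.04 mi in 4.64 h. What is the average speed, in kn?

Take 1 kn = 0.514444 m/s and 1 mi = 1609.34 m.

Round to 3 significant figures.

1.69 kn

9.04 mi × 1609.34 = 14548.4 m
4.64 h × 3600 = 16704 s
v = d / t = 14548.4 m / 16704 s = 0.870953 m/s
0.870953 m/s ÷ (0.514444 m/s/kn) = 1.693 kn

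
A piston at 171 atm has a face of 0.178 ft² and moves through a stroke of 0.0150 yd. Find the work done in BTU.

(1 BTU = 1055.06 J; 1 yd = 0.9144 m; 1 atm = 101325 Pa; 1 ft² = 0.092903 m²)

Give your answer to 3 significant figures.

171 atm → 1.73266×10⁷ Pa
0.178 ft² → 0.0165367 m²
F = P × A = 1.73266×10⁷ × 0.0165367 = 286525 N
0.0150 yd → 0.013716 m
W = F × d = 286525 × 0.013716 = 3929.98 J
In BTU: 3929.98 / 1055.06 = 3.72489 BTU

3.72 BTU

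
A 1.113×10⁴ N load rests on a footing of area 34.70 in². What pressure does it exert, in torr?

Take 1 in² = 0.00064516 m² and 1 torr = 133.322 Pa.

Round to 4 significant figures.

3729 torr

34.70 in² × 0.00064516 → 0.0223871 m²
P = F / A = 11130 N / 0.0223871 m² = 497161 Pa
497161 Pa ÷ (133.322 Pa/torr) = 3729.02 torr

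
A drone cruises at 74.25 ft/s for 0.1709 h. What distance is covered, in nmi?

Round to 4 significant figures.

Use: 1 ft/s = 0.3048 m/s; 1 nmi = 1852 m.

7.518 nmi

74.25 ft/s × 0.3048 = 22.6314 m/s
0.1709 h × 3600 = 615.24 s
d = v × t = 22.6314 m/s × 615.24 s = 13923.7 m
13923.7 m ÷ (1852 m/nmi) = 7.5182 nmi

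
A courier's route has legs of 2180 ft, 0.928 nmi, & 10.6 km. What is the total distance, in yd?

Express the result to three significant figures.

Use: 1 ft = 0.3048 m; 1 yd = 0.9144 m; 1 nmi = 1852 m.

1.42×10⁴ yd

2180 ft × 0.3048 = 664.464 m
0.928 nmi × 1852 = 1718.66 m
10.6 km × 1000 = 10600 m
Sum: 664.464 + 1718.66 + 10600 = 12983.1 m
In yd: 12983.1 / 0.9144 = 14198.5 yd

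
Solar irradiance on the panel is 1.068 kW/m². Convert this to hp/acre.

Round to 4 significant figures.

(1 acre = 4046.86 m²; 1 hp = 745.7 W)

5796 hp/acre

1.068 kW/m² × 1000 W/kW = 1068 W/m²
1068 W/m² ÷ 745.7 W/hp × 4046.86 m²/acre = 5795.96 hp/acre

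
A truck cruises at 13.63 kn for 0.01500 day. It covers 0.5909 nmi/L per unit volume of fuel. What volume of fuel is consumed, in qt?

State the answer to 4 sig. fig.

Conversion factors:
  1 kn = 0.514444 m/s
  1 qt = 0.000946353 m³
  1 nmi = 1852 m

13.63 kn → 7.01187 m/s
0.01500 day → 1296 s
d = v × t = 7.01187 × 1296 = 9087.38 m
0.5909 nmi/L → 1.09435×10⁶ m/m³
V = d / (distance per unit fuel) = 9087.38 / 1.09435×10⁶ = 0.00830391 m³
In qt: 0.00830391 / 0.000946353 = 8.77464 qt

8.775 qt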